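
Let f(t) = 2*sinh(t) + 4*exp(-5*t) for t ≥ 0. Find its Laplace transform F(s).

F(s) = 2/(s^2 - 1) + 4/(s + 5)

The transform is linear, so treat each term independently.
(4)·[L{e^(-5t)} = 1/(s + 5)]; (2)·[L{sinh(t)} = 1/(s^2 - 1)].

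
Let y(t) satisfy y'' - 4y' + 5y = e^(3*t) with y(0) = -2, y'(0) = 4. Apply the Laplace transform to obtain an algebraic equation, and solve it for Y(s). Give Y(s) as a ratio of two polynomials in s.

Transform both sides with L{·}.
The derivative rules (L{y''} = s^2 Y - s·y(0) - y'(0) and L{y'} = sY - y(0), with y(0) = -2, y'(0) = 4) turn the left side into (s^2 - 4*s + 5)Y - (-2*s + 12).
The right side is L{e^(3*t)} = 1/(s - 3).
So (s^2 - 4*s + 5)Y = 1/(s - 3) + (-2*s + 12).
Isolate Y and clear denominators.

Y(s) = (-2*s^2 + 18*s - 35)/(s^3 - 7*s^2 + 17*s - 15)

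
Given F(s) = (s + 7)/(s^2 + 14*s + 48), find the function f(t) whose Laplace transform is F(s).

f(t) = exp(-7*t)*cosh(t)

Rewrite the denominator: s^2 + 14*s + 48 = (s + 7)^2 - 1.
The form in (s + 7) signals a first-shifting-theorem factor e^(-7t).
Since L{cosh(t)} = s/(s^2 - 1), the inverse is exp(-7*t)*cosh(t).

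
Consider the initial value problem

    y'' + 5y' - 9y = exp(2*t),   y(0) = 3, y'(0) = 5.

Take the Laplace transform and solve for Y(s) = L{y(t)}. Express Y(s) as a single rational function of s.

Y(s) = (3*s^2 + 14*s - 39)/(s^3 + 3*s^2 - 19*s + 18)

Apply the Laplace transform to the equation.
Using L{y''} = s^2 Y - s·y(0) - y'(0) and L{y'} = sY - y(0), with y(0) = 3, y'(0) = 5, the left side becomes (s^2 + 5*s - 9)Y - (3*s + 20).
The right side is L{exp(2*t)} = 1/(s - 2).
So (s^2 + 5*s - 9)Y = 1/(s - 2) + (3*s + 20).
Solve for Y(s) and write it as one ratio of polynomials.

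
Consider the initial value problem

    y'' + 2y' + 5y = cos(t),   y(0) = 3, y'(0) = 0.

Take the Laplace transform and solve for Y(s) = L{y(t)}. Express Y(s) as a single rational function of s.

Apply the Laplace transform to the equation.
With L{y''} = s^2 Y - s·y(0) - y'(0) and L{y'} = sY - y(0), with y(0) = 3, y'(0) = 0: the LHS transforms to (s^2 + 2*s + 5)Y - (3*s + 6).
The right side is L{cos(t)} = s/(s^2 + 1).
So (s^2 + 2*s + 5)Y = s/(s^2 + 1) + (3*s + 6).
Solve for Y(s) and write it as one ratio of polynomials.

Y(s) = (3*s^3 + 6*s^2 + 4*s + 6)/(s^4 + 2*s^3 + 6*s^2 + 2*s + 5)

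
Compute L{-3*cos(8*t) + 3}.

-3*s/(s^2 + 64) + 3/s

By linearity of the Laplace transform, transform each term separately.
L{3} = 3/s; (-3)·[L{cos(8t)} = s/(s^2 + 64)].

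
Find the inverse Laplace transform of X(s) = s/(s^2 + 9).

Since L{cos(3t)} = s/(s^2 + 9), the inverse is cos(3*t).

cos(3*t)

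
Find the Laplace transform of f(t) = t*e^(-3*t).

L{e^(-3t)} = 1/(s + 3).
Then apply L{t·g(t)} = -d/ds[G(s)] with G(s) = 1/(s + 3):
differentiating 1 time and applying the sign gives (s + 3)^(-2).

(s + 3)^(-2)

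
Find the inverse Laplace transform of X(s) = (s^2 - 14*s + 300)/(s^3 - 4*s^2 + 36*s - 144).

5*exp(4*t) - 5*sin(6*t) - 4*cos(6*t)

Factor the denominator: s^3 - 4*s^2 + 36*s - 144 = (s - 4)*(s^2 + 36).
Partial fraction decomposition gives [5/(s - 4)] + [-4*s/(s^2 + 36)] + [-30/(s^2 + 36)].
Invert each term: 5/(s - 4) ↔ 5e^(4t); -4·s/(s^2 + 36) ↔ -4cos(6t); -5·6/(s^2 + 36) ↔ -5sin(6t).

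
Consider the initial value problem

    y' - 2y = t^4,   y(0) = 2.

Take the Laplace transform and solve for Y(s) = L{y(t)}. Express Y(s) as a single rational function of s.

Y(s) = (2*s^5 + 24)/(s^6 - 2*s^5)

Take the Laplace transform of both sides.
Using L{y'} = sY - y(0) = sY - 2, the left side becomes (s - 2)Y - (2).
The right side is L{t^4} = 24/s^5.
So (s - 2)Y = 24/s^5 + (2).
Isolate Y and clear denominators.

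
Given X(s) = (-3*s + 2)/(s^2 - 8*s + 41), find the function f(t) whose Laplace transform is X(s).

Complete the square in the denominator: s^2 - 8*s + 41 = (s - 4)^2 + 5^2.
Split the numerator to match: -3*s + 2 = -3·(s - 4) - 2·5.
Invert each term: -3·(s - 4)/((s - 4)^2 + 25) ↔ -3e^(4t)cos(5t); -2·5/((s - 4)^2 + 25) ↔ -2e^(4t)sin(5t).

f(t) = -2*exp(4*t)*sin(5*t) - 3*exp(4*t)*cos(5*t)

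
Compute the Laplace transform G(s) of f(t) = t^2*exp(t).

G(s) = 2/(s - 1)^3

L{e^(t)} = 1/(s - 1).
Then apply L{t^2·g(t)} = (-1)^2 d^2/ds^2[H(s)] with H(s) = 1/(s - 1):
differentiating 2 times and applying the sign gives 2/(s - 1)^3.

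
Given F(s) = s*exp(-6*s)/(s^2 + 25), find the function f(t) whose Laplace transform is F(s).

The factor e^(-6s) signals a time shift by c = 6 (second shifting theorem).
L{cos(5t)} = s/(s^2 + 25), so L^-1{s/(s^2 + 25)} = cos(5*t).
Hence the inverse is u(t - 6) times that function evaluated at t - 6.

f(t) = Heaviside(t - 6)*(cos(5*t - 30))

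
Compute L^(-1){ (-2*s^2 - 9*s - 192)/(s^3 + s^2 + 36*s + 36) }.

Factor the denominator: s^3 + s^2 + 36*s + 36 = (s + 1)*(s^2 + 36).
Partial fraction decomposition gives [-5/(s + 1)] + [3*s/(s^2 + 36)] + [-12/(s^2 + 36)].
Invert each term: -5/(s + 1) ↔ -5e^(-t); 3·s/(s^2 + 36) ↔ 3cos(6t); -2·6/(s^2 + 36) ↔ -2sin(6t).

-2*sin(6*t) + 3*cos(6*t) - 5*exp(-t)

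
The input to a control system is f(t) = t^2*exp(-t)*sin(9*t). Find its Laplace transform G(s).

L{sin(9t)} = 9/(s^2 + 81).
Multiplying by e^(-t) shifts s → s + 1, so L{exp(-t)*sin(9*t)} = 9/((s + 1)^2 + 81).
Then apply L{t^2·g(t)} = (-1)^2 d^2/ds^2[H(s)] with H(s) = 9/((s + 1)^2 + 81):
differentiating 2 times and applying the sign gives 54*(s^2 + 2*s - 26)/(s^2 + 2*s + 82)^3.

G(s) = 54*(s^2 + 2*s - 26)/(s^2 + 2*s + 82)^3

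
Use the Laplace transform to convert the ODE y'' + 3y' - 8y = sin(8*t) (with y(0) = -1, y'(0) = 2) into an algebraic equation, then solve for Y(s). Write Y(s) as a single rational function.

Apply the Laplace transform to the equation.
Using L{y''} = s^2 Y - s·y(0) - y'(0) and L{y'} = sY - y(0), with y(0) = -1, y'(0) = 2, the left side becomes (s^2 + 3*s - 8)Y - (-s - 1).
The right side is L{sin(8*t)} = 8/(s^2 + 64).
So (s^2 + 3*s - 8)Y = 8/(s^2 + 64) + (-s - 1).
Isolate Y and clear denominators.

Y(s) = (-s^3 - s^2 - 64*s - 56)/(s^4 + 3*s^3 + 56*s^2 + 192*s - 512)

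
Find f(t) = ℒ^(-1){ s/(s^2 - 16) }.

Since L{cosh(4t)} = s/(s^2 - 16), the inverse is cosh(4*t).

f(t) = cosh(4*t)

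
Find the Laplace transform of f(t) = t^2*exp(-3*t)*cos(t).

L{cos(t)} = s/(s^2 + 1).
Multiplying by e^(-3t) shifts s → s + 3, so L{exp(-3*t)*cos(t)} = (s + 3)/((s + 3)^2 + 1).
Then apply L{t^2·g(t)} = (-1)^2 d^2/ds^2[H(s)] with H(s) = (s + 3)/((s + 3)^2 + 1):
differentiating 2 times and applying the sign gives 2*(s + 3)*(s^2 + 6*s + 6)/(s^2 + 6*s + 10)^3.

2*(s + 3)*(s^2 + 6*s + 6)/(s^2 + 6*s + 10)^3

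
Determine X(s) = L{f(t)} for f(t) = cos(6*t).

L{cos(6t)} = s/(s^2 + 36).

X(s) = s/(s^2 + 36)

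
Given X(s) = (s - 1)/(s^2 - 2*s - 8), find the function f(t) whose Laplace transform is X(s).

f(t) = exp(t)*cosh(3*t)

Rewrite the denominator: s^2 - 2*s - 8 = (s - 1)^2 - 9.
The form in (s - 1) signals a first-shifting-theorem factor e^(t).
Since L{cosh(3t)} = s/(s^2 - 9), the inverse is e^(t)*cosh(3*t).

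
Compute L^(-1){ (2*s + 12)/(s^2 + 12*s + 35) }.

exp(-5*t) + exp(-7*t)

Factor the denominator: s^2 + 12*s + 35 = (s + 5)*(s + 7).
Partial fraction decomposition gives [1/(s + 5)] + [1/(s + 7)].
Invert each term: 1/(s + 5) ↔ e^(-5t); 1/(s + 7) ↔ e^(-7t).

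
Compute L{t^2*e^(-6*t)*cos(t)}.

2*(s + 6)*(s^2 + 12*s + 33)/(s^2 + 12*s + 37)^3

L{cos(t)} = s/(s^2 + 1).
Multiplying by e^(-6t) shifts s → s + 6, so L{e^(-6*t)*cos(t)} = (s + 6)/((s + 6)^2 + 1).
Then apply L{t^2·g(t)} = (-1)^2 d^2/ds^2[G(s)] with G(s) = (s + 6)/((s + 6)^2 + 1):
differentiating 2 times and applying the sign gives 2*(s + 6)*(s^2 + 12*s + 33)/(s^2 + 12*s + 37)^3.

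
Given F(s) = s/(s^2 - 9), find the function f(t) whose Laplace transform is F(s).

f(t) = cosh(3*t)

Since L{cosh(3t)} = s/(s^2 - 9), the inverse is cosh(3*t).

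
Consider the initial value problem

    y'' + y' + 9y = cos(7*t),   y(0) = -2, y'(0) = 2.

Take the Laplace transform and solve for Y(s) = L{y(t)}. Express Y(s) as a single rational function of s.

Y(s) = (-2*s^3 - 97*s)/(s^4 + s^3 + 58*s^2 + 49*s + 441)

Take the Laplace transform of both sides.
Using L{y''} = s^2 Y - s·y(0) - y'(0) and L{y'} = sY - y(0), with y(0) = -2, y'(0) = 2, the left side becomes (s^2 + s + 9)Y - (-2*s).
The right side is L{cos(7*t)} = s/(s^2 + 49).
So (s^2 + s + 9)Y = s/(s^2 + 49) + (-2*s).
Divide through and combine into a single rational function.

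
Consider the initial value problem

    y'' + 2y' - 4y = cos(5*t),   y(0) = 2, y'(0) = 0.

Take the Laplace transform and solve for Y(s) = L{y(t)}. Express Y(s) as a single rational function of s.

Y(s) = (2*s^3 + 4*s^2 + 51*s + 100)/(s^4 + 2*s^3 + 21*s^2 + 50*s - 100)

Apply the Laplace transform to the equation.
The derivative rules (L{y''} = s^2 Y - s·y(0) - y'(0) and L{y'} = sY - y(0), with y(0) = 2, y'(0) = 0) turn the left side into (s^2 + 2*s - 4)Y - (2*s + 4).
The right side is L{cos(5*t)} = s/(s^2 + 25).
So (s^2 + 2*s - 4)Y = s/(s^2 + 25) + (2*s + 4).
Solve for Y(s) and write it as one ratio of polynomials.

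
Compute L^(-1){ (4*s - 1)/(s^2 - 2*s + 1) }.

Factor the denominator: s^2 - 2*s + 1 = (s - 1)^2.
Partial fraction decomposition gives [4/(s - 1)] + [3/(s - 1)^2].
Invert each term: 4/(s - 1) ↔ 4e^(t); 3/(s - 1)^2 ↔ 3t·e^(t).

3*t*exp(t) + 4*exp(t)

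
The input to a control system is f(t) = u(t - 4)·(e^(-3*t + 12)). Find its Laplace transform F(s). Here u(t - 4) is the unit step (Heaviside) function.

By the second shifting theorem, L{u(t - c)·g(t - c)} = e^(-cs)·G(s) with c = 4 and G(s) = L{g(t)}.
L{e^(-3t)} = 1/(s + 3).

F(s) = exp(-4*s)/(s + 3)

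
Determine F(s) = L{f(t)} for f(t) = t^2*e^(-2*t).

L{e^(-2t)} = 1/(s + 2).
Then apply L{t^2·g(t)} = (-1)^2 d^2/ds^2[G(s)] with G(s) = 1/(s + 2):
differentiating 2 times and applying the sign gives 2/(s + 2)^3.

F(s) = 2/(s + 2)^3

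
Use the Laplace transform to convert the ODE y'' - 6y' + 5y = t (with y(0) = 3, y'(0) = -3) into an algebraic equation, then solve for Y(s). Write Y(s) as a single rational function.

Transform both sides with L{·}.
With L{y''} = s^2 Y - s·y(0) - y'(0) and L{y'} = sY - y(0), with y(0) = 3, y'(0) = -3: the LHS transforms to (s^2 - 6*s + 5)Y - (3*s - 21).
The right side is L{t} = s^(-2).
So (s^2 - 6*s + 5)Y = s^(-2) + (3*s - 21).
Solve for Y(s) and write it as one ratio of polynomials.

Y(s) = (3*s^3 - 21*s^2 + 1)/(s^4 - 6*s^3 + 5*s^2)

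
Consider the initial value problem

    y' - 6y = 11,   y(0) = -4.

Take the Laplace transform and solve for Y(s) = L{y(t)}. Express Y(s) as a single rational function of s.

Y(s) = (-4*s + 11)/(s^2 - 6*s)

Transform both sides with L{·}.
With L{y'} = sY - y(0) = sY - (-4): the LHS transforms to (s - 6)Y - (-4).
The right side is L{11} = 11/s.
So (s - 6)Y = 11/s + (-4).
Isolate Y and clear denominators.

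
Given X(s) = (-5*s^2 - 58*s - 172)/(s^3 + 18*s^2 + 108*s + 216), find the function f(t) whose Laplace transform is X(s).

Factor the denominator: s^3 + 18*s^2 + 108*s + 216 = (s + 6)^3.
Partial fraction decomposition gives [-5/(s + 6)] + [2/(s + 6)^2] + [-4/(s + 6)^3].
Invert each term: -5/(s + 6) ↔ -5e^(-6t); 2/(s + 6)^2 ↔ 2t·e^(-6t); -4/(s + 6)^3 ↔ (-2)t^2·e^(-6t).

f(t) = -2*t^2*exp(-6*t) + 2*t*exp(-6*t) - 5*exp(-6*t)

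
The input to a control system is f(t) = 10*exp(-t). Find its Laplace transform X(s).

L{10} = 10/s.
By the first shifting theorem, multiplying by e^(-t) replaces s with s + 1.

X(s) = 10/(s + 1)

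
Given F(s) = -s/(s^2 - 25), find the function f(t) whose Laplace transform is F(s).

f(t) = -cosh(5*t)

Since L{cosh(5t)} = s/(s^2 - 25), the inverse is cosh(5*t), scaled by -1.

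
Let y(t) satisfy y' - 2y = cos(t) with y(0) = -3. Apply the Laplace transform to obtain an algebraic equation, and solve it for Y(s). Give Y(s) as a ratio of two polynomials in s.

Transform both sides with L{·}.
Using L{y'} = sY - y(0) = sY - (-3), the left side becomes (s - 2)Y - (-3).
The right side is L{cos(t)} = s/(s^2 + 1).
So (s - 2)Y = s/(s^2 + 1) + (-3).
Isolate Y and clear denominators.

Y(s) = (-3*s^2 + s - 3)/(s^3 - 2*s^2 + s - 2)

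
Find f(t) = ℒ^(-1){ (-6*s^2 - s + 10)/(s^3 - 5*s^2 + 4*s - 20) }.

Factor the denominator: s^3 - 5*s^2 + 4*s - 20 = (s - 5)*(s^2 + 4).
Partial fraction decomposition gives [-5/(s - 5)] + [-s/(s^2 + 4)] + [-6/(s^2 + 4)].
Invert each term: -5/(s - 5) ↔ -5e^(5t); -1·s/(s^2 + 4) ↔ -cos(2t); -3·2/(s^2 + 4) ↔ -3sin(2t).

f(t) = -5*exp(5*t) - 3*sin(2*t) - cos(2*t)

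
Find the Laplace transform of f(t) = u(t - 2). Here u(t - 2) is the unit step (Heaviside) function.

exp(-2*s)/s

By the second shifting theorem, L{u(t - c)·g(t - c)} = e^(-cs)·H(s) with c = 2 and H(s) = L{g(t)}.
L{1} = 1/s.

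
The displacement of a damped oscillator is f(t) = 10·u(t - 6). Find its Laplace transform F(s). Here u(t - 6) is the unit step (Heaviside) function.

By the second shifting theorem, L{u(t - c)·g(t - c)} = e^(-cs)·G(s) with c = 6 and G(s) = L{g(t)}.
L{10} = 10/s.

F(s) = 10*exp(-6*s)/s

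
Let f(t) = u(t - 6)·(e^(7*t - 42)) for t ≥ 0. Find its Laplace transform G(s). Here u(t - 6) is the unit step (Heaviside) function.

G(s) = exp(-6*s)/(s - 7)

By the second shifting theorem, L{u(t - c)·g(t - c)} = e^(-cs)·H(s) with c = 6 and H(s) = L{g(t)}.
L{e^(7t)} = 1/(s - 7).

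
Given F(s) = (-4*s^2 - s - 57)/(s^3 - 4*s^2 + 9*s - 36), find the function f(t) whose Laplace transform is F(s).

Factor the denominator: s^3 - 4*s^2 + 9*s - 36 = (s - 4)*(s^2 + 9).
Partial fraction decomposition gives [-5/(s - 4)] + [s/(s^2 + 9)] + [3/(s^2 + 9)].
Invert each term: -5/(s - 4) ↔ -5e^(4t); 1·s/(s^2 + 9) ↔ cos(3t); 1·3/(s^2 + 9) ↔ sin(3t).

f(t) = -5*exp(4*t) + sin(3*t) + cos(3*t)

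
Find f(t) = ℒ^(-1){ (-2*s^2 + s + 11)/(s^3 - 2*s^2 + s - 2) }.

Factor the denominator: s^3 - 2*s^2 + s - 2 = (s - 2)*(s^2 + 1).
Partial fraction decomposition gives [1/(s - 2)] + [-3*s/(s^2 + 1)] + [-5/(s^2 + 1)].
Invert each term: 1/(s - 2) ↔ e^(2t); -3·s/(s^2 + 1) ↔ -3cos(t); -5·1/(s^2 + 1) ↔ -5sin(t).

f(t) = exp(2*t) - 5*sin(t) - 3*cos(t)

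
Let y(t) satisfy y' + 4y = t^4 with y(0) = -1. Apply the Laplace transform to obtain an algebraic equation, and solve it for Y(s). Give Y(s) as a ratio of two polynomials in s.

Laplace-transform each side.
Using L{y'} = sY - y(0) = sY - (-1), the left side becomes (s + 4)Y - (-1).
The right side is L{t^4} = 24/s^5.
So (s + 4)Y = 24/s^5 + (-1).
Divide through and combine into a single rational function.

Y(s) = (-s^5 + 24)/(s^6 + 4*s^5)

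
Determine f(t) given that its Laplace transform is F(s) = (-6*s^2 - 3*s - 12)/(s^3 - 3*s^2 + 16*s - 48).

f(t) = -3*exp(3*t) - 3*sin(4*t) - 3*cos(4*t)

Factor the denominator: s^3 - 3*s^2 + 16*s - 48 = (s - 3)*(s^2 + 16).
Partial fraction decomposition gives [-3/(s - 3)] + [-3*s/(s^2 + 16)] + [-12/(s^2 + 16)].
Invert each term: -3/(s - 3) ↔ -3e^(3t); -3·s/(s^2 + 16) ↔ -3cos(4t); -3·4/(s^2 + 16) ↔ -3sin(4t).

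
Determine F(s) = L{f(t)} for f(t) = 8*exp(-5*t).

F(s) = 8/(s + 5)

L{8} = 8/s.
By the first shifting theorem, multiplying by e^(-5t) replaces s with s + 5.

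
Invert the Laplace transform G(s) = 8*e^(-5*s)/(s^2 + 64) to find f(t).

The factor e^(-5s) signals a time shift by c = 5 (second shifting theorem).
L{sin(8t)} = 8/(s^2 + 64), so L^-1{8/(s^2 + 64)} = sin(8*t).
Hence the inverse is u(t - 5) times that function evaluated at t - 5.

f(t) = Heaviside(t - 5)*(sin(8*t - 40))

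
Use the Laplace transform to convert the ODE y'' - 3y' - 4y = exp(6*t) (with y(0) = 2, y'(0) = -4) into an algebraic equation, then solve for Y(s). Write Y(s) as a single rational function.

Y(s) = (2*s^2 - 22*s + 61)/(s^3 - 9*s^2 + 14*s + 24)

Apply the Laplace transform to the equation.
With L{y''} = s^2 Y - s·y(0) - y'(0) and L{y'} = sY - y(0), with y(0) = 2, y'(0) = -4: the LHS transforms to (s^2 - 3*s - 4)Y - (2*s - 10).
The right side is L{exp(6*t)} = 1/(s - 6).
So (s^2 - 3*s - 4)Y = 1/(s - 6) + (2*s - 10).
Isolate Y and clear denominators.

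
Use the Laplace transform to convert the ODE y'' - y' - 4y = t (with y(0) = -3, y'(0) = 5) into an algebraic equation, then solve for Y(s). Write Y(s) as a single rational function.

Y(s) = (-3*s^3 + 8*s^2 + 1)/(s^4 - s^3 - 4*s^2)

Take the Laplace transform of both sides.
With L{y''} = s^2 Y - s·y(0) - y'(0) and L{y'} = sY - y(0), with y(0) = -3, y'(0) = 5: the LHS transforms to (s^2 - s - 4)Y - (-3*s + 8).
The right side is L{t} = s^(-2).
So (s^2 - s - 4)Y = s^(-2) + (-3*s + 8).
Divide through and combine into a single rational function.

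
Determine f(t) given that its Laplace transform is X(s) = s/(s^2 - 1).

Since L{cosh(t)} = s/(s^2 - 1), the inverse is cosh(t).

f(t) = cosh(t)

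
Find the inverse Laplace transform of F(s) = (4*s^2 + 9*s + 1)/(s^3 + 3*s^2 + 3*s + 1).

-2*t^2*exp(-t) + t*exp(-t) + 4*exp(-t)

Factor the denominator: s^3 + 3*s^2 + 3*s + 1 = (s + 1)^3.
Partial fraction decomposition gives [4/(s + 1)] + [(s + 1)^(-2)] + [-4/(s + 1)^3].
Invert each term: 4/(s + 1) ↔ 4e^(-t); 1/(s + 1)^2 ↔ t·e^(-t); -4/(s + 1)^3 ↔ (-2)t^2·e^(-t).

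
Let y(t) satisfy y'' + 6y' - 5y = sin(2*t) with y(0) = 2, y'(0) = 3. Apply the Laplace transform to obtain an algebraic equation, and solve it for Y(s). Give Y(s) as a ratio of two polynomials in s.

Take the Laplace transform of both sides.
Using L{y''} = s^2 Y - s·y(0) - y'(0) and L{y'} = sY - y(0), with y(0) = 2, y'(0) = 3, the left side becomes (s^2 + 6*s - 5)Y - (2*s + 15).
The right side is L{sin(2*t)} = 2/(s^2 + 4).
So (s^2 + 6*s - 5)Y = 2/(s^2 + 4) + (2*s + 15).
Divide through and combine into a single rational function.

Y(s) = (2*s^3 + 15*s^2 + 8*s + 62)/(s^4 + 6*s^3 - s^2 + 24*s - 20)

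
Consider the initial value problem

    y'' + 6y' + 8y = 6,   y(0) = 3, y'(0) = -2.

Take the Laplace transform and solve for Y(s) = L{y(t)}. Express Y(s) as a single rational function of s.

Apply the Laplace transform to the equation.
The derivative rules (L{y''} = s^2 Y - s·y(0) - y'(0) and L{y'} = sY - y(0), with y(0) = 3, y'(0) = -2) turn the left side into (s^2 + 6*s + 8)Y - (3*s + 16).
The right side is L{6} = 6/s.
So (s^2 + 6*s + 8)Y = 6/s + (3*s + 16).
Isolate Y and clear denominators.

Y(s) = (3*s^2 + 16*s + 6)/(s^3 + 6*s^2 + 8*s)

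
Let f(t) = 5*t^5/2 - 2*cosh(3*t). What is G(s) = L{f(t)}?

Apply the Laplace transform termwise.
(-2)·[L{cosh(3t)} = s/(s^2 - 9)]; (5/2)·[L{t^5} = 5!/s^6 = 120/s^6].

G(s) = -2*s/(s^2 - 9) + 300/s^6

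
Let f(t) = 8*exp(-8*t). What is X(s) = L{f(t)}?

L{8} = 8/s.
By the first shifting theorem, multiplying by e^(-8t) replaces s with s + 8.

X(s) = 8/(s + 8)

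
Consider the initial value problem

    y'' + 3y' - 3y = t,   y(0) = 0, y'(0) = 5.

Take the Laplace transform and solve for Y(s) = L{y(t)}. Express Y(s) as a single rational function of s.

Transform both sides with L{·}.
Using L{y''} = s^2 Y - s·y(0) - y'(0) and L{y'} = sY - y(0), with y(0) = 0, y'(0) = 5, the left side becomes (s^2 + 3*s - 3)Y - (5).
The right side is L{t} = s^(-2).
So (s^2 + 3*s - 3)Y = s^(-2) + (5).
Solve for Y(s) and write it as one ratio of polynomials.

Y(s) = (5*s^2 + 1)/(s^4 + 3*s^3 - 3*s^2)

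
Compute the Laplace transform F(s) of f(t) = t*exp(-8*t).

F(s) = (s + 8)^(-2)

L{t} = 1!/s^2 = 1/s^2.
By the first shifting theorem, multiplying by e^(-8t) replaces s with s + 8.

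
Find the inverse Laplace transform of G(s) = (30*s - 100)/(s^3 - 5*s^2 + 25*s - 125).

exp(5*t) + 5*sin(5*t) - cos(5*t)

Factor the denominator: s^3 - 5*s^2 + 25*s - 125 = (s - 5)*(s^2 + 25).
Partial fraction decomposition gives [1/(s - 5)] + [-s/(s^2 + 25)] + [25/(s^2 + 25)].
Invert each term: 1/(s - 5) ↔ e^(5t); -1·s/(s^2 + 25) ↔ -cos(5t); 5·5/(s^2 + 25) ↔ 5sin(5t).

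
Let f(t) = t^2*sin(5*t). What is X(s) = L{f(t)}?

X(s) = 10*(3*s^2 - 25)/(s^2 + 25)^3

L{sin(5t)} = 5/(s^2 + 25).
Then apply L{t^2·g(t)} = (-1)^2 d^2/ds^2[G(s)] with G(s) = 5/(s^2 + 25):
differentiating 2 times and applying the sign gives 10*(3*s^2 - 25)/(s^2 + 25)^3.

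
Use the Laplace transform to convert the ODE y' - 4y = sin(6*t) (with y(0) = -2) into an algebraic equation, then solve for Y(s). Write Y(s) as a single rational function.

Y(s) = (-2*s^2 - 66)/(s^3 - 4*s^2 + 36*s - 144)

Transform both sides with L{·}.
With L{y'} = sY - y(0) = sY - (-2): the LHS transforms to (s - 4)Y - (-2).
The right side is L{sin(6*t)} = 6/(s^2 + 36).
So (s - 4)Y = 6/(s^2 + 36) + (-2).
Isolate Y and clear denominators.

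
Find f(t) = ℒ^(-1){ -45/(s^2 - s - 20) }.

f(t) = -5*exp(5*t) + 5*exp(-4*t)

Factor the denominator: s^2 - s - 20 = (s - 5)*(s + 4).
Partial fraction decomposition gives [5/(s + 4)] + [-5/(s - 5)].
Invert each term: 5/(s + 4) ↔ 5e^(-4t); -5/(s - 5) ↔ -5e^(5t).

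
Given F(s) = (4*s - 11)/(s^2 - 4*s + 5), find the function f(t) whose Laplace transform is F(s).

Complete the square in the denominator: s^2 - 4*s + 5 = (s - 2)^2 + 1^2.
Split the numerator to match: 4*s - 11 = 4·(s - 2) - 3·1.
Invert each term: 4·(s - 2)/((s - 2)^2 + 1) ↔ 4e^(2t)cos(t); -3·1/((s - 2)^2 + 1) ↔ -3e^(2t)sin(t).

f(t) = -3*exp(2*t)*sin(t) + 4*exp(2*t)*cos(t)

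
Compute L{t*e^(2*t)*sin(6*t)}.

12*(s - 2)/(s^2 - 4*s + 40)^2

L{sin(6t)} = 6/(s^2 + 36).
Multiplying by e^(2t) shifts s → s - 2, so L{e^(2*t)*sin(6*t)} = 6/((s - 2)^2 + 36).
Then apply L{t·g(t)} = -d/ds[G(s)] with G(s) = 6/((s - 2)^2 + 36):
differentiating 1 time and applying the sign gives 12*(s - 2)/(s^2 - 4*s + 40)^2.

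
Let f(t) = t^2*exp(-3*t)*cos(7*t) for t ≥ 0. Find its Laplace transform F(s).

F(s) = 2*(s + 3)*(s^2 + 6*s - 138)/(s^2 + 6*s + 58)^3

L{cos(7t)} = s/(s^2 + 49).
Multiplying by e^(-3t) shifts s → s + 3, so L{exp(-3*t)*cos(7*t)} = (s + 3)/((s + 3)^2 + 49).
Then apply L{t^2·g(t)} = (-1)^2 d^2/ds^2[G(s)] with G(s) = (s + 3)/((s + 3)^2 + 49):
differentiating 2 times and applying the sign gives 2*(s + 3)*(s^2 + 6*s - 138)/(s^2 + 6*s + 58)^3.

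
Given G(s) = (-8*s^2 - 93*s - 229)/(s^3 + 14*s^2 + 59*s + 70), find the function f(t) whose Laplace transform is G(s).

Factor the denominator: s^3 + 14*s^2 + 59*s + 70 = (s + 2)*(s + 5)*(s + 7).
Partial fraction decomposition gives [-6/(s + 5)] + [3/(s + 7)] + [-5/(s + 2)].
Invert each term: -6/(s + 5) ↔ -6e^(-5t); 3/(s + 7) ↔ 3e^(-7t); -5/(s + 2) ↔ -5e^(-2t).

f(t) = -5*exp(-2*t) - 6*exp(-5*t) + 3*exp(-7*t)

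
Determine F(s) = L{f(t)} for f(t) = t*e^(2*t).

F(s) = (s - 2)^(-2)

L{e^(2t)} = 1/(s - 2).
Then apply L{t·g(t)} = -d/ds[G(s)] with G(s) = 1/(s - 2):
differentiating 1 time and applying the sign gives (s - 2)^(-2).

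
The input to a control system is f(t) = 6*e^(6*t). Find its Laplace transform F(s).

F(s) = 6/(s - 6)

L{6} = 6/s.
By the first shifting theorem, multiplying by e^(6t) replaces s with s - 6.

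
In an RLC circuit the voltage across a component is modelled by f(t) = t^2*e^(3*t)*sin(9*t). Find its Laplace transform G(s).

L{sin(9t)} = 9/(s^2 + 81).
Multiplying by e^(3t) shifts s → s - 3, so L{e^(3*t)*sin(9*t)} = 9/((s - 3)^2 + 81).
Then apply L{t^2·g(t)} = (-1)^2 d^2/ds^2[H(s)] with H(s) = 9/((s - 3)^2 + 81):
differentiating 2 times and applying the sign gives 54*(s^2 - 6*s - 18)/(s^2 - 6*s + 90)^3.

G(s) = 54*(s^2 - 6*s - 18)/(s^2 - 6*s + 90)^3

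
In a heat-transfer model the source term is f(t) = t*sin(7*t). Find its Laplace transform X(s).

L{sin(7t)} = 7/(s^2 + 49).
Then apply L{t·g(t)} = -d/ds[G(s)] with G(s) = 7/(s^2 + 49):
differentiating 1 time and applying the sign gives 14*s/(s^2 + 49)^2.

X(s) = 14*s/(s^2 + 49)^2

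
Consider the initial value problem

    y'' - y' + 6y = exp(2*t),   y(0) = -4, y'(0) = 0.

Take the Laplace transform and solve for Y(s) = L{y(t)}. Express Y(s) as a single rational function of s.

Y(s) = (-4*s^2 + 12*s - 7)/(s^3 - 3*s^2 + 8*s - 12)

Take the Laplace transform of both sides.
The derivative rules (L{y''} = s^2 Y - s·y(0) - y'(0) and L{y'} = sY - y(0), with y(0) = -4, y'(0) = 0) turn the left side into (s^2 - s + 6)Y - (-4*s + 4).
The right side is L{exp(2*t)} = 1/(s - 2).
So (s^2 - s + 6)Y = 1/(s - 2) + (-4*s + 4).
Solve for Y(s) and write it as one ratio of polynomials.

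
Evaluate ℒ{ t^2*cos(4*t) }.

2*s*(s^2 - 48)/(s^2 + 16)^3

L{cos(4t)} = s/(s^2 + 16).
Then apply L{t^2·g(t)} = (-1)^2 d^2/ds^2[G(s)] with G(s) = s/(s^2 + 16):
differentiating 2 times and applying the sign gives 2*s*(s^2 - 48)/(s^2 + 16)^3.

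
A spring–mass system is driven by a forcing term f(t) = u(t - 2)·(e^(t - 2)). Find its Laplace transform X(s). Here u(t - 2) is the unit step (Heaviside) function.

By the second shifting theorem, L{u(t - c)·g(t - c)} = e^(-cs)·G(s) with c = 2 and G(s) = L{g(t)}.
L{e^(t)} = 1/(s - 1).

X(s) = exp(-2*s)/(s - 1)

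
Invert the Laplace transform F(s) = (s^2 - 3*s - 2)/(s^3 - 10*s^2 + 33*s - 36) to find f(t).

f(t) = 2*t*exp(3*t) + 2*exp(4*t) - exp(3*t)

Factor the denominator: s^3 - 10*s^2 + 33*s - 36 = (s - 4)*(s - 3)^2.
Partial fraction decomposition gives [-1/(s - 3)] + [2/(s - 3)^2] + [2/(s - 4)].
Invert each term: -1/(s - 3) ↔ -e^(3t); 2/(s - 3)^2 ↔ 2t·e^(3t); 2/(s - 4) ↔ 2e^(4t).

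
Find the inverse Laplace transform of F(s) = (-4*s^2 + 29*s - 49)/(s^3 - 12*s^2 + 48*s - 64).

3*t^2*exp(4*t)/2 - 3*t*exp(4*t) - 4*exp(4*t)

Factor the denominator: s^3 - 12*s^2 + 48*s - 64 = (s - 4)^3.
Partial fraction decomposition gives [-4/(s - 4)] + [-3/(s - 4)^2] + [3/(s - 4)^3].
Invert each term: -4/(s - 4) ↔ -4e^(4t); -3/(s - 4)^2 ↔ -3t·e^(4t); 3/(s - 4)^3 ↔ (3/2)t^2·e^(4t).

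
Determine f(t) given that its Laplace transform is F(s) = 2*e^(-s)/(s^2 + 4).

f(t) = Heaviside(t - 1)*(sin(2*t - 2))

The factor e^(-s) signals a time shift by c = 1 (second shifting theorem).
L{sin(2t)} = 2/(s^2 + 4), so L^-1{2/(s^2 + 4)} = sin(2*t).
Hence the inverse is u(t - 1) times that function evaluated at t - 1.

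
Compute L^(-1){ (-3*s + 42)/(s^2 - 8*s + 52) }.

5*exp(4*t)*sin(6*t) - 3*exp(4*t)*cos(6*t)

Complete the square in the denominator: s^2 - 8*s + 52 = (s - 4)^2 + 6^2.
Split the numerator to match: -3*s + 42 = -3·(s - 4) + 5·6.
Invert each term: -3·(s - 4)/((s - 4)^2 + 36) ↔ -3e^(4t)cos(6t); 5·6/((s - 4)^2 + 36) ↔ 5e^(4t)sin(6t).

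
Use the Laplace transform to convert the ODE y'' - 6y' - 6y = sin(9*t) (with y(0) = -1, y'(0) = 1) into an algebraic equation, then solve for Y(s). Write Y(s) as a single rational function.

Transform both sides with L{·}.
The derivative rules (L{y''} = s^2 Y - s·y(0) - y'(0) and L{y'} = sY - y(0), with y(0) = -1, y'(0) = 1) turn the left side into (s^2 - 6*s - 6)Y - (-s + 7).
The right side is L{sin(9*t)} = 9/(s^2 + 81).
So (s^2 - 6*s - 6)Y = 9/(s^2 + 81) + (-s + 7).
Divide through and combine into a single rational function.

Y(s) = (-s^3 + 7*s^2 - 81*s + 576)/(s^4 - 6*s^3 + 75*s^2 - 486*s - 486)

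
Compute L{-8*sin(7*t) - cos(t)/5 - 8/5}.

Apply the Laplace transform termwise.
(-8)·[L{sin(7t)} = 7/(s^2 + 49)]; (-1/5)·[L{cos(t)} = s/(s^2 + 1)]; L{-8/5} = (-8/5)/s.

-s/(5*(s^2 + 1)) - 56/(s^2 + 49) - 8/(5*s)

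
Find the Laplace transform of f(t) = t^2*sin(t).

L{sin(t)} = 1/(s^2 + 1).
Then apply L{t^2·g(t)} = (-1)^2 d^2/ds^2[G(s)] with G(s) = 1/(s^2 + 1):
differentiating 2 times and applying the sign gives 2*(3*s^2 - 1)/(s^2 + 1)^3.

2*(3*s^2 - 1)/(s^2 + 1)^3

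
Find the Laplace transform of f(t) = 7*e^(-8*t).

7/(s + 8)

L{7} = 7/s.
By the first shifting theorem, multiplying by e^(-8t) replaces s with s + 8.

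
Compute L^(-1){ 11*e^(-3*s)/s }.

Heaviside(t - 3)*(11)

The factor e^(-3s) signals a time shift by c = 3 (second shifting theorem).
L{11} = 11/s, so L^-1{11/s} = 11.
Hence the inverse is u(t - 3) times that function evaluated at t - 3.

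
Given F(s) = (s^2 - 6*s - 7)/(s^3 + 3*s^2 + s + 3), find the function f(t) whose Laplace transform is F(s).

Factor the denominator: s^3 + 3*s^2 + s + 3 = (s + 3)*(s^2 + 1).
Partial fraction decomposition gives [2/(s + 3)] + [-s/(s^2 + 1)] + [-3/(s^2 + 1)].
Invert each term: 2/(s + 3) ↔ 2e^(-3t); -1·s/(s^2 + 1) ↔ -cos(t); -3·1/(s^2 + 1) ↔ -3sin(t).

f(t) = -3*sin(t) - cos(t) + 2*exp(-3*t)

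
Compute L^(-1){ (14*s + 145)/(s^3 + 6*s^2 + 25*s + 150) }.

4*sin(5*t) - cos(5*t) + exp(-6*t)

Factor the denominator: s^3 + 6*s^2 + 25*s + 150 = (s + 6)*(s^2 + 25).
Partial fraction decomposition gives [1/(s + 6)] + [-s/(s^2 + 25)] + [20/(s^2 + 25)].
Invert each term: 1/(s + 6) ↔ e^(-6t); -1·s/(s^2 + 25) ↔ -cos(5t); 4·5/(s^2 + 25) ↔ 4sin(5t).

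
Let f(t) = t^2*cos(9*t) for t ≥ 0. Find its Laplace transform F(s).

F(s) = 2*s*(s^2 - 243)/(s^2 + 81)^3

L{cos(9t)} = s/(s^2 + 81).
Then apply L{t^2·g(t)} = (-1)^2 d^2/ds^2[G(s)] with G(s) = s/(s^2 + 81):
differentiating 2 times and applying the sign gives 2*s*(s^2 - 243)/(s^2 + 81)^3.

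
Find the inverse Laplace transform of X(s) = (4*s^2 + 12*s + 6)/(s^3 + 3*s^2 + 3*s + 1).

Factor the denominator: s^3 + 3*s^2 + 3*s + 1 = (s + 1)^3.
Partial fraction decomposition gives [4/(s + 1)] + [4/(s + 1)^2] + [-2/(s + 1)^3].
Invert each term: 4/(s + 1) ↔ 4e^(-t); 4/(s + 1)^2 ↔ 4t·e^(-t); -2/(s + 1)^3 ↔ (-1)t^2·e^(-t).

-t^2*exp(-t) + 4*t*exp(-t) + 4*exp(-t)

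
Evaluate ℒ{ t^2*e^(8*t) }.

L{e^(8t)} = 1/(s - 8).
Then apply L{t^2·g(t)} = (-1)^2 d^2/ds^2[G(s)] with G(s) = 1/(s - 8):
differentiating 2 times and applying the sign gives 2/(s - 8)^3.

2/(s - 8)^3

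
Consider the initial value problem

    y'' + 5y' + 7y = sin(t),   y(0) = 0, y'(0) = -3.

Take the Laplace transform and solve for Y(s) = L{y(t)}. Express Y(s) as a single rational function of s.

Y(s) = (-3*s^2 - 2)/(s^4 + 5*s^3 + 8*s^2 + 5*s + 7)

Take the Laplace transform of both sides.
With L{y''} = s^2 Y - s·y(0) - y'(0) and L{y'} = sY - y(0), with y(0) = 0, y'(0) = -3: the LHS transforms to (s^2 + 5*s + 7)Y - (-3).
The right side is L{sin(t)} = 1/(s^2 + 1).
So (s^2 + 5*s + 7)Y = 1/(s^2 + 1) + (-3).
Divide through and combine into a single rational function.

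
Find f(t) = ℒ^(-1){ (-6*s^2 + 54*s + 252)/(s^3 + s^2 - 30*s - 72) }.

Factor the denominator: s^3 + s^2 - 30*s - 72 = (s - 6)*(s + 3)*(s + 4).
Partial fraction decomposition gives [-4/(s + 3)] + [4/(s - 6)] + [-6/(s + 4)].
Invert each term: -4/(s + 3) ↔ -4e^(-3t); 4/(s - 6) ↔ 4e^(6t); -6/(s + 4) ↔ -6e^(-4t).

f(t) = 4*exp(6*t) - 4*exp(-3*t) - 6*exp(-4*t)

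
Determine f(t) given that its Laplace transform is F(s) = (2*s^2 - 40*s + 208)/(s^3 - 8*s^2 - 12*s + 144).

f(t) = 4*t*exp(6*t) - 2*exp(6*t) + 4*exp(-4*t)

Factor the denominator: s^3 - 8*s^2 - 12*s + 144 = (s - 6)^2*(s + 4).
Partial fraction decomposition gives [-2/(s - 6)] + [4/(s - 6)^2] + [4/(s + 4)].
Invert each term: -2/(s - 6) ↔ -2e^(6t); 4/(s - 6)^2 ↔ 4t·e^(6t); 4/(s + 4) ↔ 4e^(-4t).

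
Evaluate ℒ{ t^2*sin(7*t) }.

14*(3*s^2 - 49)/(s^2 + 49)^3

L{sin(7t)} = 7/(s^2 + 49).
Then apply L{t^2·g(t)} = (-1)^2 d^2/ds^2[G(s)] with G(s) = 7/(s^2 + 49):
differentiating 2 times and applying the sign gives 14*(3*s^2 - 49)/(s^2 + 49)^3.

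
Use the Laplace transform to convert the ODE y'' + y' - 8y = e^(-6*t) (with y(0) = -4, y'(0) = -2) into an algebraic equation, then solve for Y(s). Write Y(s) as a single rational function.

Apply the Laplace transform to the equation.
Using L{y''} = s^2 Y - s·y(0) - y'(0) and L{y'} = sY - y(0), with y(0) = -4, y'(0) = -2, the left side becomes (s^2 + s - 8)Y - (-4*s - 6).
The right side is L{e^(-6*t)} = 1/(s + 6).
So (s^2 + s - 8)Y = 1/(s + 6) + (-4*s - 6).
Isolate Y and clear denominators.

Y(s) = (-4*s^2 - 30*s - 35)/(s^3 + 7*s^2 - 2*s - 48)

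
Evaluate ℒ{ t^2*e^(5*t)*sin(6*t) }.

L{sin(6t)} = 6/(s^2 + 36).
Multiplying by e^(5t) shifts s → s - 5, so L{e^(5*t)*sin(6*t)} = 6/((s - 5)^2 + 36).
Then apply L{t^2·g(t)} = (-1)^2 d^2/ds^2[G(s)] with G(s) = 6/((s - 5)^2 + 36):
differentiating 2 times and applying the sign gives 36*(s^2 - 10*s + 13)/(s^2 - 10*s + 61)^3.

36*(s^2 - 10*s + 13)/(s^2 - 10*s + 61)^3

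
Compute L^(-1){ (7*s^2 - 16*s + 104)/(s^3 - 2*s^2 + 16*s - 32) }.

Factor the denominator: s^3 - 2*s^2 + 16*s - 32 = (s - 2)*(s^2 + 16).
Partial fraction decomposition gives [5/(s - 2)] + [2*s/(s^2 + 16)] + [-12/(s^2 + 16)].
Invert each term: 5/(s - 2) ↔ 5e^(2t); 2·s/(s^2 + 16) ↔ 2cos(4t); -3·4/(s^2 + 16) ↔ -3sin(4t).

5*exp(2*t) - 3*sin(4*t) + 2*cos(4*t)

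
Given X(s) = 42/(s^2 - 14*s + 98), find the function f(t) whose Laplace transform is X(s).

Rewrite the denominator: s^2 - 14*s + 98 = (s - 7)^2 + 49.
The form in (s - 7) signals a first-shifting-theorem factor e^(7t).
Since L{sin(7t)} = 7/(s^2 + 49), the inverse is e^(7*t)*sin(7*t), scaled by 6.

f(t) = 6*exp(7*t)*sin(7*t)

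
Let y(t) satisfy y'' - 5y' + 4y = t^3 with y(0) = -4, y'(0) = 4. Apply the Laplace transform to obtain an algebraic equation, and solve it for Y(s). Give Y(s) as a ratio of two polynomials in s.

Y(s) = (-4*s^5 + 24*s^4 + 6)/(s^6 - 5*s^5 + 4*s^4)

Laplace-transform each side.
The derivative rules (L{y''} = s^2 Y - s·y(0) - y'(0) and L{y'} = sY - y(0), with y(0) = -4, y'(0) = 4) turn the left side into (s^2 - 5*s + 4)Y - (-4*s + 24).
The right side is L{t^3} = 6/s^4.
So (s^2 - 5*s + 4)Y = 6/s^4 + (-4*s + 24).
Isolate Y and clear denominators.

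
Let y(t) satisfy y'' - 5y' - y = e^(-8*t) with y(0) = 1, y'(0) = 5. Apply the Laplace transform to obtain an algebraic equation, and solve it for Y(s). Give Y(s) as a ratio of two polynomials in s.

Laplace-transform each side.
The derivative rules (L{y''} = s^2 Y - s·y(0) - y'(0) and L{y'} = sY - y(0), with y(0) = 1, y'(0) = 5) turn the left side into (s^2 - 5*s - 1)Y - (s).
The right side is L{e^(-8*t)} = 1/(s + 8).
So (s^2 - 5*s - 1)Y = 1/(s + 8) + (s).
Isolate Y and clear denominators.

Y(s) = (s^2 + 8*s + 1)/(s^3 + 3*s^2 - 41*s - 8)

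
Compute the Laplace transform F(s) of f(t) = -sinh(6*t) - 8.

F(s) = -6/(s^2 - 36) - 8/s

By linearity of the Laplace transform, transform each term separately.
(-1)·[L{sinh(6t)} = 6/(s^2 - 36)]; L{-8} = -8/s.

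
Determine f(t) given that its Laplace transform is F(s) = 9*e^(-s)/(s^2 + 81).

f(t) = Heaviside(t - 1)*(sin(9*t - 9))

The factor e^(-s) signals a time shift by c = 1 (second shifting theorem).
L{sin(9t)} = 9/(s^2 + 81), so L^-1{9/(s^2 + 81)} = sin(9*t).
Hence the inverse is u(t - 1) times that function evaluated at t - 1.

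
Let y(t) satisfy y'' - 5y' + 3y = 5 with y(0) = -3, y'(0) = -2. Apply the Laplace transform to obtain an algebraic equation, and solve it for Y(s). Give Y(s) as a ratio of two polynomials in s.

Transform both sides with L{·}.
Using L{y''} = s^2 Y - s·y(0) - y'(0) and L{y'} = sY - y(0), with y(0) = -3, y'(0) = -2, the left side becomes (s^2 - 5*s + 3)Y - (-3*s + 13).
The right side is L{5} = 5/s.
So (s^2 - 5*s + 3)Y = 5/s + (-3*s + 13).
Isolate Y and clear denominators.

Y(s) = (-3*s^2 + 13*s + 5)/(s^3 - 5*s^2 + 3*s)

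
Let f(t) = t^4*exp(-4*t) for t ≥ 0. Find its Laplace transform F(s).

L{t^4} = 4!/s^5 = 24/s^5.
By the first shifting theorem, multiplying by e^(-4t) replaces s with s + 4.

F(s) = 24/(s + 4)^5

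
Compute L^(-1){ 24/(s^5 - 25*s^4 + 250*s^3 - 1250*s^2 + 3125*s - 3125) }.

t^4*exp(5*t)

Rewrite the denominator: s^5 - 25*s^4 + 250*s^3 - 1250*s^2 + 3125*s - 3125 = (s - 5)^5.
The form in (s - 5) signals a first-shifting-theorem factor e^(5t).
Since L{t^4} = 4!/s^5 = 24/s^5, the inverse is t^4*exp(5*t).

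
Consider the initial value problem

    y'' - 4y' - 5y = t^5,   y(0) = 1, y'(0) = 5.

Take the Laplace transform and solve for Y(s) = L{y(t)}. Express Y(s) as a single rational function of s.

Y(s) = (s^7 + s^6 + 120)/(s^8 - 4*s^7 - 5*s^6)

Transform both sides with L{·}.
Using L{y''} = s^2 Y - s·y(0) - y'(0) and L{y'} = sY - y(0), with y(0) = 1, y'(0) = 5, the left side becomes (s^2 - 4*s - 5)Y - (s + 1).
The right side is L{t^5} = 120/s^6.
So (s^2 - 4*s - 5)Y = 120/s^6 + (s + 1).
Isolate Y and clear denominators.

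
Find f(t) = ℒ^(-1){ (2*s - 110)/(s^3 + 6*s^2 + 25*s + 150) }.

f(t) = -2*sin(5*t) + 2*cos(5*t) - 2*exp(-6*t)

Factor the denominator: s^3 + 6*s^2 + 25*s + 150 = (s + 6)*(s^2 + 25).
Partial fraction decomposition gives [-2/(s + 6)] + [2*s/(s^2 + 25)] + [-10/(s^2 + 25)].
Invert each term: -2/(s + 6) ↔ -2e^(-6t); 2·s/(s^2 + 25) ↔ 2cos(5t); -2·5/(s^2 + 25) ↔ -2sin(5t).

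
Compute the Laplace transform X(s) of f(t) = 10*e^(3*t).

X(s) = 10/(s - 3)

L{10} = 10/s.
By the first shifting theorem, multiplying by e^(3t) replaces s with s - 3.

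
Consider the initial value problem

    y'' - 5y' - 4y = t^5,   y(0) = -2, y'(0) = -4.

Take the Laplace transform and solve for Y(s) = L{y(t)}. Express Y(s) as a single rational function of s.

Y(s) = (-2*s^7 + 6*s^6 + 120)/(s^8 - 5*s^7 - 4*s^6)

Take the Laplace transform of both sides.
With L{y''} = s^2 Y - s·y(0) - y'(0) and L{y'} = sY - y(0), with y(0) = -2, y'(0) = -4: the LHS transforms to (s^2 - 5*s - 4)Y - (-2*s + 6).
The right side is L{t^5} = 120/s^6.
So (s^2 - 5*s - 4)Y = 120/s^6 + (-2*s + 6).
Isolate Y and clear denominators.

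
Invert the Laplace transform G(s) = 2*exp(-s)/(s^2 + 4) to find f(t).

The factor e^(-s) signals a time shift by c = 1 (second shifting theorem).
L{sin(2t)} = 2/(s^2 + 4), so L^-1{2/(s^2 + 4)} = sin(2*t).
Hence the inverse is u(t - 1) times that function evaluated at t - 1.

f(t) = Heaviside(t - 1)*(sin(2*t - 2))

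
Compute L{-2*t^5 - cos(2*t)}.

By linearity of the Laplace transform, transform each term separately.
(-1)·[L{cos(2t)} = s/(s^2 + 4)]; (-2)·[L{t^5} = 5!/s^6 = 120/s^6].

-s/(s^2 + 4) - 240/s^6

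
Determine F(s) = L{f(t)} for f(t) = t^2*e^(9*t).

L{e^(9t)} = 1/(s - 9).
Then apply L{t^2·g(t)} = (-1)^2 d^2/ds^2[G(s)] with G(s) = 1/(s - 9):
differentiating 2 times and applying the sign gives 2/(s - 9)^3.

F(s) = 2/(s - 9)^3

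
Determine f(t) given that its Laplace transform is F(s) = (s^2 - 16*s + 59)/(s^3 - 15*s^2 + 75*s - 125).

Factor the denominator: s^3 - 15*s^2 + 75*s - 125 = (s - 5)^3.
Partial fraction decomposition gives [1/(s - 5)] + [-6/(s - 5)^2] + [4/(s - 5)^3].
Invert each term: 1/(s - 5) ↔ e^(5t); -6/(s - 5)^2 ↔ -6t·e^(5t); 4/(s - 5)^3 ↔ (2)t^2·e^(5t).

f(t) = 2*t^2*exp(5*t) - 6*t*exp(5*t) + exp(5*t)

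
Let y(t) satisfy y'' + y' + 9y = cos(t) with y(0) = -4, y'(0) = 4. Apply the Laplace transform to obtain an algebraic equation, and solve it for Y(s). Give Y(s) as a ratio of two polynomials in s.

Take the Laplace transform of both sides.
The derivative rules (L{y''} = s^2 Y - s·y(0) - y'(0) and L{y'} = sY - y(0), with y(0) = -4, y'(0) = 4) turn the left side into (s^2 + s + 9)Y - (-4*s).
The right side is L{cos(t)} = s/(s^2 + 1).
So (s^2 + s + 9)Y = s/(s^2 + 1) + (-4*s).
Solve for Y(s) and write it as one ratio of polynomials.

Y(s) = (-4*s^3 - 3*s)/(s^4 + s^3 + 10*s^2 + s + 9)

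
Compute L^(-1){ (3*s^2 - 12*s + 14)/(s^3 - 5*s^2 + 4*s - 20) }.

exp(5*t) - sin(2*t) + 2*cos(2*t)

Factor the denominator: s^3 - 5*s^2 + 4*s - 20 = (s - 5)*(s^2 + 4).
Partial fraction decomposition gives [1/(s - 5)] + [2*s/(s^2 + 4)] + [-2/(s^2 + 4)].
Invert each term: 1/(s - 5) ↔ e^(5t); 2·s/(s^2 + 4) ↔ 2cos(2t); -1·2/(s^2 + 4) ↔ -sin(2t).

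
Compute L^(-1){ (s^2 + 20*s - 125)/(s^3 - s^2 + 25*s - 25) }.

-4*exp(t) + 5*sin(5*t) + 5*cos(5*t)

Factor the denominator: s^3 - s^2 + 25*s - 25 = (s - 1)*(s^2 + 25).
Partial fraction decomposition gives [-4/(s - 1)] + [5*s/(s^2 + 25)] + [25/(s^2 + 25)].
Invert each term: -4/(s - 1) ↔ -4e^(t); 5·s/(s^2 + 25) ↔ 5cos(5t); 5·5/(s^2 + 25) ↔ 5sin(5t).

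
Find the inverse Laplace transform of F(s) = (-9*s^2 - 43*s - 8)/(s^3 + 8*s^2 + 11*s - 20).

Factor the denominator: s^3 + 8*s^2 + 11*s - 20 = (s - 1)*(s + 4)*(s + 5).
Partial fraction decomposition gives [-2/(s - 1)] + [-3/(s + 5)] + [-4/(s + 4)].
Invert each term: -2/(s - 1) ↔ -2e^(t); -3/(s + 5) ↔ -3e^(-5t); -4/(s + 4) ↔ -4e^(-4t).

-2*exp(t) - 4*exp(-4*t) - 3*exp(-5*t)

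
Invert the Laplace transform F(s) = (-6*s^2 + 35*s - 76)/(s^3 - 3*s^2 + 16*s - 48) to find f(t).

f(t) = -exp(3*t) + 5*sin(4*t) - 5*cos(4*t)

Factor the denominator: s^3 - 3*s^2 + 16*s - 48 = (s - 3)*(s^2 + 16).
Partial fraction decomposition gives [-1/(s - 3)] + [-5*s/(s^2 + 16)] + [20/(s^2 + 16)].
Invert each term: -1/(s - 3) ↔ -e^(3t); -5·s/(s^2 + 16) ↔ -5cos(4t); 5·4/(s^2 + 16) ↔ 5sin(4t).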